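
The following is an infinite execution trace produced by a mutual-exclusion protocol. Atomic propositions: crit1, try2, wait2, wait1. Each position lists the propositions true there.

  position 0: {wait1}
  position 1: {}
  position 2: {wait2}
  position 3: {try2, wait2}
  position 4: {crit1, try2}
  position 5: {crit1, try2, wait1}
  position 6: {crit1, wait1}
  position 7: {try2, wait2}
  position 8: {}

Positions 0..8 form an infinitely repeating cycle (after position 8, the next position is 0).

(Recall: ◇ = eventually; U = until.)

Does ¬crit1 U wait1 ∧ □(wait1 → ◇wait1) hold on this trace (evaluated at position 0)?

Holds

Walking from position 0: wait1 first holds at position 0, and ¬crit1 holds at every earlier position along the way, so ¬crit1 U wait1 holds.
wait1 → ◇wait1 holds at every position 0..8, and those are all positions ever visited, so □(wait1 → ◇wait1) holds.
Positions where wait1 holds: 0, 5, 6.
Check ◇wait1 at each: 0→ok, 5→ok, 6→ok.
At position 0: ¬crit1 U wait1 is true; □(wait1 → ◇wait1) is true; so ¬crit1 U wait1 ∧ □(wait1 → ◇wait1) is true.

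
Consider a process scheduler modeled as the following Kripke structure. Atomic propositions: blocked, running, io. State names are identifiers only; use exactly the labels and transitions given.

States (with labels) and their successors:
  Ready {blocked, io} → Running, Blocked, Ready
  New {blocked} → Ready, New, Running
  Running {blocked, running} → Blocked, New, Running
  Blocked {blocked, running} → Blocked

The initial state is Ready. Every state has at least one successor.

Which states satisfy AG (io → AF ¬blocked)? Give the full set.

States satisfying io → AF ¬blocked: {New, Running, Blocked}.
States satisfying AG (io → AF ¬blocked): {Blocked}.

{Blocked}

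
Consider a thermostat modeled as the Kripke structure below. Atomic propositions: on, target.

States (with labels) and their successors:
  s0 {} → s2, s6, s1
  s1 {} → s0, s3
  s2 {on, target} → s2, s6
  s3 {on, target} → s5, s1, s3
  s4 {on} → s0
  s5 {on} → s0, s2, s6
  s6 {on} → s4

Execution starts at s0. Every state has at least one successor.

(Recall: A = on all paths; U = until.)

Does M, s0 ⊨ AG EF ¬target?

States satisfying EF ¬target: {s0, s1, s2, s3, s4, s5, s6}.
States satisfying AG EF ¬target: {s0, s1, s2, s3, s4, s5, s6}.
Every state reachable from s0 satisfies EF ¬target.
s0 ∈ Sat(AG EF ¬target).

Holds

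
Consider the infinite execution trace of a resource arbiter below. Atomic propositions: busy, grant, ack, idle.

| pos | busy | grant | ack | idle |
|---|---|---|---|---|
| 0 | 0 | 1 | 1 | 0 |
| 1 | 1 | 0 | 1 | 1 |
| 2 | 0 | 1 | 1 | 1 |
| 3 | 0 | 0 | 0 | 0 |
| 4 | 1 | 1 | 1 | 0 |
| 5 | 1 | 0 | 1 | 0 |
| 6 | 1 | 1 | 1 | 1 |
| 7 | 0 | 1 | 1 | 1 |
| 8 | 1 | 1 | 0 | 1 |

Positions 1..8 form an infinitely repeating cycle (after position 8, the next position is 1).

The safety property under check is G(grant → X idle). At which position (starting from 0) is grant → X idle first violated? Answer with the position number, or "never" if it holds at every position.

Check grant → X idle at each position in order: 0 ✓, 1 ✓.
At position 2 the labels are {ack, grant, idle} and the next position 3 has {}, so grant → X idle is false there. This is the first violation.

2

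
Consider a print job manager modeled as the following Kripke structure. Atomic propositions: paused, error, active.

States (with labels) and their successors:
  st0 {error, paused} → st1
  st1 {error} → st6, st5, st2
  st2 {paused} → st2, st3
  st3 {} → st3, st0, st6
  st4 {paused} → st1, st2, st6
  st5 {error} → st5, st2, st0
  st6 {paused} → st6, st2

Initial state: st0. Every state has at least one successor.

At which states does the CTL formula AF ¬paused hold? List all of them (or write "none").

{st0, st1, st3, st5}

States satisfying ¬paused: {st1, st3, st5}.
States satisfying AF ¬paused: {st0, st1, st3, st5}.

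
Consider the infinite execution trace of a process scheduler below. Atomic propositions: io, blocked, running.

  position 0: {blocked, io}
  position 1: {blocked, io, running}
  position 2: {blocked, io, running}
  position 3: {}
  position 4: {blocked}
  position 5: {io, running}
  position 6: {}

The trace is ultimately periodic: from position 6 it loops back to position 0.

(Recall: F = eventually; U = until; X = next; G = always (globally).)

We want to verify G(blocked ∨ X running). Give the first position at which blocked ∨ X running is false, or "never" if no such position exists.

3

Check blocked ∨ X running at each position in order: 0 ✓, 1 ✓, 2 ✓.
At position 3 the labels are {} and the next position 4 has {blocked}, so blocked ∨ X running is false there. This is the first violation.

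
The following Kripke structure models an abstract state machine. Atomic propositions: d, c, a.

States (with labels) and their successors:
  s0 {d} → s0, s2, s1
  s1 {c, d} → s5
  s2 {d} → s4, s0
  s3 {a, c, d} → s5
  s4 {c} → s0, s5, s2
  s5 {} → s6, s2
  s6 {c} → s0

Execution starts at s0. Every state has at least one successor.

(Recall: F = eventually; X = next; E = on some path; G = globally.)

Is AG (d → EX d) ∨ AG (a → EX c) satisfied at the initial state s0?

States satisfying d → EX d: {s0, s2, s4, s5, s6}.
States satisfying AG (d → EX d): ∅.
States satisfying a → EX c: {s0, s1, s2, s4, s5, s6}.
States satisfying AG (a → EX c): {s0, s1, s2, s4, s5, s6}.
States satisfying AG (d → EX d) ∨ AG (a → EX c): {s0, s1, s2, s4, s5, s6}.
s0 ∈ Sat(AG (d → EX d) ∨ AG (a → EX c)).

Yes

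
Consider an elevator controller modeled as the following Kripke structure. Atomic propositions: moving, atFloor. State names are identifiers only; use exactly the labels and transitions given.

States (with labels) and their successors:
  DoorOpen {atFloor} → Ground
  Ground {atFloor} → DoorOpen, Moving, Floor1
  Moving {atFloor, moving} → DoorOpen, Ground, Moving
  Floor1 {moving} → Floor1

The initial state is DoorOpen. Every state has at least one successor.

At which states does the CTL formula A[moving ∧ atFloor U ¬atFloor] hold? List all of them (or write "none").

{Floor1}

States satisfying moving ∧ atFloor: {Moving}.
States satisfying ¬atFloor: {Floor1}.
States satisfying A[moving ∧ atFloor U ¬atFloor]: {Floor1}.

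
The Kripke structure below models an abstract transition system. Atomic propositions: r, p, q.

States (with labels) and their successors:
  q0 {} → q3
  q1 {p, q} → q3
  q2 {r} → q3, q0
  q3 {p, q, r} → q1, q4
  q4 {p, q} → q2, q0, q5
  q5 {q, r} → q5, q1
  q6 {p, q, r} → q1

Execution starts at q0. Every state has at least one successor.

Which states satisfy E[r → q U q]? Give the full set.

{q0, q1, q3, q4, q5, q6}

States satisfying r → q: {q0, q1, q3, q4, q5, q6}.
States satisfying q: {q1, q3, q4, q5, q6}.
States satisfying E[r → q U q]: {q0, q1, q3, q4, q5, q6}.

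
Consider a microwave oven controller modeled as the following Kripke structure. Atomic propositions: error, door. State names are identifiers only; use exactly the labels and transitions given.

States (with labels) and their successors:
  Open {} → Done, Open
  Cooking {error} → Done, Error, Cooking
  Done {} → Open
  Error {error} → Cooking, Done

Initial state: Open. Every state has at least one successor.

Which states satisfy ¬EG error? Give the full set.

States satisfying error: {Cooking, Error}.
States satisfying EG error: {Cooking, Error}.
States satisfying ¬EG error: {Open, Done}.

{Open, Done}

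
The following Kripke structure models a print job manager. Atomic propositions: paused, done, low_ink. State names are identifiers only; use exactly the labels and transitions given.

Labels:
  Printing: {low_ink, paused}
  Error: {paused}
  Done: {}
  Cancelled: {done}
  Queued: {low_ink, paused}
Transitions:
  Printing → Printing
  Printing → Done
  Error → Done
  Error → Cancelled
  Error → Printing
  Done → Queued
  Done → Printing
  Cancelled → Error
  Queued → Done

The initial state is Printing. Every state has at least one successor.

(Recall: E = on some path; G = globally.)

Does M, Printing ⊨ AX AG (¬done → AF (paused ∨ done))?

Yes

States satisfying AG (¬done → AF (paused ∨ done)): {Printing, Error, Done, Cancelled, Queued}.
States satisfying AX AG (¬done → AF (paused ∨ done)): {Printing, Error, Done, Cancelled, Queued}.
Printing ∈ Sat(AX AG (¬done → AF (paused ∨ done))).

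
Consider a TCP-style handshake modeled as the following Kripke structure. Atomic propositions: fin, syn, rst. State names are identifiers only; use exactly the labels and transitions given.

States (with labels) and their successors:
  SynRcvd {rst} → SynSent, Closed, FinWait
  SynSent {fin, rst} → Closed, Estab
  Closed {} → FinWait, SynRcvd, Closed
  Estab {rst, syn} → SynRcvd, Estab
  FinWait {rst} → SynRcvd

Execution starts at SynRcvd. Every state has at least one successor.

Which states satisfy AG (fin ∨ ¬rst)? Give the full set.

States satisfying fin ∨ ¬rst: {SynSent, Closed}.
States satisfying AG (fin ∨ ¬rst): ∅.

none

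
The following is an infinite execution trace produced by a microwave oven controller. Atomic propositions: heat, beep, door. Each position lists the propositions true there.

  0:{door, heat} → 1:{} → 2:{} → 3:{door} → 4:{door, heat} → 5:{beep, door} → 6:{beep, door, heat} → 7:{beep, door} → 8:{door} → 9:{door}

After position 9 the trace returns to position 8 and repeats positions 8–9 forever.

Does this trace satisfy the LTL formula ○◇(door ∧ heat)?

The position after 0 is 1; ◇(door ∧ heat) is true there.

Satisfied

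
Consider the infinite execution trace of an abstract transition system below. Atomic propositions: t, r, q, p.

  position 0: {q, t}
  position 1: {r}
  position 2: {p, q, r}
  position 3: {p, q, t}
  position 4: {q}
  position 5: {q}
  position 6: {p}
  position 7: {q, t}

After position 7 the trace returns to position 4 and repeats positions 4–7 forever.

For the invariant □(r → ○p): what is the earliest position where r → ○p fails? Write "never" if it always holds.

never

r → ○p holds at every position 0..7, and those are all the positions the trace ever visits, so the invariant □(r → ○p) is never violated.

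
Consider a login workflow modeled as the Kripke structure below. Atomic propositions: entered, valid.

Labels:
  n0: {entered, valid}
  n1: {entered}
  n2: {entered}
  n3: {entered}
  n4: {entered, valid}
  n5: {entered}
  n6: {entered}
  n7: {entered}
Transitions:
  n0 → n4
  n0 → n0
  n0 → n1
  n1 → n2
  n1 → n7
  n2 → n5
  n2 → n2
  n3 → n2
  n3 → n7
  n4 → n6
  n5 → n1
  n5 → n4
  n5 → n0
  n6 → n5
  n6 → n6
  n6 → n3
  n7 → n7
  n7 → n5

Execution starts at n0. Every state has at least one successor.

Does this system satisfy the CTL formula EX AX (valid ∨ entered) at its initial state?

Holds

States satisfying AX (valid ∨ entered): {n0, n1, n2, n3, n4, n5, n6, n7}.
States satisfying EX AX (valid ∨ entered): {n0, n1, n2, n3, n4, n5, n6, n7}.
n0 ∈ Sat(EX AX (valid ∨ entered)).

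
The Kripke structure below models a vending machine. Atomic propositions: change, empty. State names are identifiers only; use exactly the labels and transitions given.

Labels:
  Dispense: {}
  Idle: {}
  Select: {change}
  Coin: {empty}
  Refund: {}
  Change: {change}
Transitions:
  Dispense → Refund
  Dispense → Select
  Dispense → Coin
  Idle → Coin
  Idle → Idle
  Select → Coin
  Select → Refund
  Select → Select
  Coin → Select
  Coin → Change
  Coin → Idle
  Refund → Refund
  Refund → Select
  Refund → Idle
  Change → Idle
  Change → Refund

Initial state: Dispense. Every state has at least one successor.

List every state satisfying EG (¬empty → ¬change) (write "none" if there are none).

States satisfying ¬empty → ¬change: {Dispense, Idle, Coin, Refund}.
States satisfying EG (¬empty → ¬change): {Dispense, Idle, Coin, Refund}.

{Dispense, Idle, Coin, Refund}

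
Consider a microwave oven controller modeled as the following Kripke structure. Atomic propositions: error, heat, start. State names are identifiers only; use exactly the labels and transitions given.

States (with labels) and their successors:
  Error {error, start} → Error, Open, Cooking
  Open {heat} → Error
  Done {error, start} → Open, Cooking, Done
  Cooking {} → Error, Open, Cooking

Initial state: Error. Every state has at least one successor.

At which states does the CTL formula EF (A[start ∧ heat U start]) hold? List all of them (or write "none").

States satisfying A[start ∧ heat U start]: {Error, Done}.
States satisfying EF (A[start ∧ heat U start]): {Error, Open, Done, Cooking}.

{Error, Open, Done, Cooking}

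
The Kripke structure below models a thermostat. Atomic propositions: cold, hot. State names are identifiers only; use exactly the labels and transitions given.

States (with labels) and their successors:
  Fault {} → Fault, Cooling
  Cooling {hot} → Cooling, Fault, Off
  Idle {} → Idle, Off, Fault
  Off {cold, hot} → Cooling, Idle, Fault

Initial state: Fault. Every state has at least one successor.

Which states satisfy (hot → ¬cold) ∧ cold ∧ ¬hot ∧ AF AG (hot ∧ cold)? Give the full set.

none

States satisfying ¬cold: {Fault, Cooling, Idle}.
States satisfying hot → ¬cold: {Fault, Cooling, Idle}.
States satisfying ¬hot: {Fault, Idle}.
States satisfying cold ∧ ¬hot: ∅.
States satisfying (hot → ¬cold) ∧ cold ∧ ¬hot: ∅.
States satisfying AG (hot ∧ cold): ∅.
States satisfying AF AG (hot ∧ cold): ∅.
States satisfying (hot → ¬cold) ∧ cold ∧ ¬hot ∧ AF AG (hot ∧ cold): ∅.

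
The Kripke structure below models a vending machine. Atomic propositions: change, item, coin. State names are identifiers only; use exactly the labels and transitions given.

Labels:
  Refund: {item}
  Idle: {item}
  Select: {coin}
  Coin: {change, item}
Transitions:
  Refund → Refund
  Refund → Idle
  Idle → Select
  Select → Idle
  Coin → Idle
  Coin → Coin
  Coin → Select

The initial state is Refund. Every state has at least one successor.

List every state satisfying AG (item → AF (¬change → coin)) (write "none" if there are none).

States satisfying item → AF (¬change → coin): {Idle, Select, Coin}.
States satisfying AG (item → AF (¬change → coin)): {Idle, Select, Coin}.

{Idle, Select, Coin}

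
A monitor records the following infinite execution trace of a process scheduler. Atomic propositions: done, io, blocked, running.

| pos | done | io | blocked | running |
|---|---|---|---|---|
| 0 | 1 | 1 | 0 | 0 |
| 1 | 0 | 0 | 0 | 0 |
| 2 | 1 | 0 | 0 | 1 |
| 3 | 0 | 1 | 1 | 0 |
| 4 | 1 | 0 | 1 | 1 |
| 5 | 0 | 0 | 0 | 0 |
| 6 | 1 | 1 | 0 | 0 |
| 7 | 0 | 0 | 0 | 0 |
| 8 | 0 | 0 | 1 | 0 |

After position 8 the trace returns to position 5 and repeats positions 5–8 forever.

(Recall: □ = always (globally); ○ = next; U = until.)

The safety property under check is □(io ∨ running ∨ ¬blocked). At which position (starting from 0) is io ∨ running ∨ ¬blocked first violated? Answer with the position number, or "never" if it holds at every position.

Check io ∨ running ∨ ¬blocked at each position in order: 0 ✓, 1 ✓, 2 ✓, 3 ✓, 4 ✓, 5 ✓, 6 ✓, 7 ✓.
At position 8 the labels are {blocked}, so io ∨ running ∨ ¬blocked is false there. This is the first violation.

8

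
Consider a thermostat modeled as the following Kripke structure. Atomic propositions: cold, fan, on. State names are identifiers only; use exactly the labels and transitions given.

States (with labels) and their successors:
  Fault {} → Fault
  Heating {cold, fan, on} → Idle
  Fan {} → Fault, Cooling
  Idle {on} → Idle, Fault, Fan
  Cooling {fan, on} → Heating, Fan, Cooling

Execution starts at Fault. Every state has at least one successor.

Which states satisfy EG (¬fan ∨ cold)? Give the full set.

{Fault, Heating, Fan, Idle}

States satisfying ¬fan ∨ cold: {Fault, Heating, Fan, Idle}.
States satisfying EG (¬fan ∨ cold): {Fault, Heating, Fan, Idle}.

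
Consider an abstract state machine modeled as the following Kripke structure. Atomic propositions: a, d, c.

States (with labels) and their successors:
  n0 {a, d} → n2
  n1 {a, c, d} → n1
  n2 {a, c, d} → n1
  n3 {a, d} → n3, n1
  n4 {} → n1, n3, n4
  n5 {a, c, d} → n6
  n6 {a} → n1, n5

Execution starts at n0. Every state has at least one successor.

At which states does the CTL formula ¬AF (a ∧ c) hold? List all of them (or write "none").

States satisfying a ∧ c: {n1, n2, n5}.
States satisfying AF (a ∧ c): {n0, n1, n2, n5, n6}.
States satisfying ¬AF (a ∧ c): {n3, n4}.

{n3, n4}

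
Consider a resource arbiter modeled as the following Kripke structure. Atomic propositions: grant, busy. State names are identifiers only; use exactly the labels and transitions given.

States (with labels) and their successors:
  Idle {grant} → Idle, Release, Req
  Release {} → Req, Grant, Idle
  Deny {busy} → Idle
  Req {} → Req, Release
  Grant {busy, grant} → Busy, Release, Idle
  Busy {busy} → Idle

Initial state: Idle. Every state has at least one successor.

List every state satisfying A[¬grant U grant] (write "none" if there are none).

States satisfying ¬grant: {Release, Deny, Req, Busy}.
States satisfying grant: {Idle, Grant}.
States satisfying A[¬grant U grant]: {Idle, Deny, Grant, Busy}.

{Idle, Deny, Grant, Busy}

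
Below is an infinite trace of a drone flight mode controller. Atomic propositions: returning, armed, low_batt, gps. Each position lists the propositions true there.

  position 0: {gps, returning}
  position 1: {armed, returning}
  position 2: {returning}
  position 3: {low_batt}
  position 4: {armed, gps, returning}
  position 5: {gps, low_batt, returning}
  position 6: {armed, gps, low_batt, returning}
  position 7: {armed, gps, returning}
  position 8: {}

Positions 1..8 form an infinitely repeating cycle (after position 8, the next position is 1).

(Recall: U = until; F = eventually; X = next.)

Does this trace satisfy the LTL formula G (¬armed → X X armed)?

¬armed → X X armed must hold at every position from 0 onward. It fails at position 0, so G (¬armed → X X armed) is false.
Positions where ¬armed holds: 0, 2, 3, 5, 8.
Check X X armed at each: 0→fails, 2→ok, 3→fails, 5→ok, 8→fails.

Does not hold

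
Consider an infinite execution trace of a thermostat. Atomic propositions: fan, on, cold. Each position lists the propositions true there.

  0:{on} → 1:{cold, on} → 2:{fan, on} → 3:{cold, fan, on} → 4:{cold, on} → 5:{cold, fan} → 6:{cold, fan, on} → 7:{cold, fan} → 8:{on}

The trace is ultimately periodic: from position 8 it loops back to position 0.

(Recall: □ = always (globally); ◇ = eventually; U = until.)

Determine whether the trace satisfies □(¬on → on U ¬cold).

¬on → on U ¬cold must hold at every position from 0 onward. It fails at position 5, so □(¬on → on U ¬cold) is false.
Positions where ¬on holds: 5, 7.
Check on U ¬cold at each: 5→fails, 7→fails.

Violated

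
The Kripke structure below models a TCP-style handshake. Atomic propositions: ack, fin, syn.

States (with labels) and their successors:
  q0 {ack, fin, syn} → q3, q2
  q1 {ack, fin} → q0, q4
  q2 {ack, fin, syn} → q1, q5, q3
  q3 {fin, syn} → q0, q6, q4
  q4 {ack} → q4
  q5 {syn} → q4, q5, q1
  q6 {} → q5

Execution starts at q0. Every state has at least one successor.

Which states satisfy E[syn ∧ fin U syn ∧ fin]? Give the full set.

{q0, q2, q3}

States satisfying syn ∧ fin: {q0, q2, q3}.
States satisfying E[syn ∧ fin U syn ∧ fin]: {q0, q2, q3}.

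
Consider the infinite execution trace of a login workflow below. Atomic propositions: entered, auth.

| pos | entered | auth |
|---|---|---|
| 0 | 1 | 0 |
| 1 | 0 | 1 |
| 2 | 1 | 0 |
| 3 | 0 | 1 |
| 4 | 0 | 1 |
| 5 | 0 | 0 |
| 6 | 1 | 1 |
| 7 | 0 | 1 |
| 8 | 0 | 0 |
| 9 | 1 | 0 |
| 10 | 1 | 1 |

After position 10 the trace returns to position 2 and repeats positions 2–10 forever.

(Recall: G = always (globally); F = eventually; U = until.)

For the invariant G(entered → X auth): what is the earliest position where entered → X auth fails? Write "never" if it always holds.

10

Check entered → X auth at each position in order: 0 ✓, 1 ✓, 2 ✓, 3 ✓, 4 ✓, 5 ✓, 6 ✓, 7 ✓, 8 ✓, 9 ✓.
At position 10 the labels are {auth, entered} and the next position 2 has {entered}, so entered → X auth is false there. This is the first violation.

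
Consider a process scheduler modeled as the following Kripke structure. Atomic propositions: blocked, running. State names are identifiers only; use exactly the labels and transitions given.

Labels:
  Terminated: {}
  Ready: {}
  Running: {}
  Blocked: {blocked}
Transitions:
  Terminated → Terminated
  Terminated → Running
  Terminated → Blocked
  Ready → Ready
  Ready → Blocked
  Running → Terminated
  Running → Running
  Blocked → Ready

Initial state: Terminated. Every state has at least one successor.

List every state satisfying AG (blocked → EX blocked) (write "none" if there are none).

States satisfying blocked → EX blocked: {Terminated, Ready, Running}.
States satisfying AG (blocked → EX blocked): ∅.

none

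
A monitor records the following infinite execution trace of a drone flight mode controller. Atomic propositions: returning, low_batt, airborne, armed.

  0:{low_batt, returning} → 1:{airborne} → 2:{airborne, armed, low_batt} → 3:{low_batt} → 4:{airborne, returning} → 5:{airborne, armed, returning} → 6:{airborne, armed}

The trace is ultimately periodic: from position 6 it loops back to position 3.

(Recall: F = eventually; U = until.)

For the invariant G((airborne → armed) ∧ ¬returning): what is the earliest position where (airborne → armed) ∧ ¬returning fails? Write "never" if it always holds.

0

At position 0 the labels are {low_batt, returning}, so (airborne → armed) ∧ ¬returning is false there. This is the first violation.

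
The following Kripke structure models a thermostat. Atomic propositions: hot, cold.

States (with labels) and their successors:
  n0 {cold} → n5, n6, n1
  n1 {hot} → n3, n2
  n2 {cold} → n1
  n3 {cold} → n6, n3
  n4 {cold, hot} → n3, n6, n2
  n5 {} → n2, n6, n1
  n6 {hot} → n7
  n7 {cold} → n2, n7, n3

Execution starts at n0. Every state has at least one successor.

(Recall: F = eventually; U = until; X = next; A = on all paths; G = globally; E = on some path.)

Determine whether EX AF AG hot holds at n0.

No

States satisfying AF AG hot: ∅.
States satisfying EX AF AG hot: ∅.
No suitable path/successor from n0 witnesses the formula.
n0 ∉ Sat(EX AF AG hot).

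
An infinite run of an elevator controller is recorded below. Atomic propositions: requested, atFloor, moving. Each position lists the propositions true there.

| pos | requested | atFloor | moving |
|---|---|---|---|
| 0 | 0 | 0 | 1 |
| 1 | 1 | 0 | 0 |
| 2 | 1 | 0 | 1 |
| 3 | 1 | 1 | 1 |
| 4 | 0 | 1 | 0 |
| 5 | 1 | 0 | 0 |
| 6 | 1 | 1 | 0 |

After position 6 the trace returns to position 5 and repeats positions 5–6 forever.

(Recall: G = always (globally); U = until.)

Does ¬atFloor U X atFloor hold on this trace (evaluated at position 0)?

Walking from position 0: X atFloor first holds at position 2, and ¬atFloor holds at every earlier position along the way, so ¬atFloor U X atFloor holds.

Yes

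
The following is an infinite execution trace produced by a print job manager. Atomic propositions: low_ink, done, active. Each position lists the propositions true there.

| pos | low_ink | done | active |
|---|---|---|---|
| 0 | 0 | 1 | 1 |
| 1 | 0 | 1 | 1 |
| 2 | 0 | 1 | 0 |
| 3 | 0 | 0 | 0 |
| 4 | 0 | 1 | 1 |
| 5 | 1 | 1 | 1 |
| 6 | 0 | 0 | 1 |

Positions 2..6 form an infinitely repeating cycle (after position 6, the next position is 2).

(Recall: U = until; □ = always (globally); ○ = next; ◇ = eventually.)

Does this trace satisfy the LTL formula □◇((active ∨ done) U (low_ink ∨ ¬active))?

Satisfied

◇((active ∨ done) U (low_ink ∨ ¬active)) holds at every position 0..6, and those are all positions ever visited, so □◇((active ∨ done) U (low_ink ∨ ¬active)) holds.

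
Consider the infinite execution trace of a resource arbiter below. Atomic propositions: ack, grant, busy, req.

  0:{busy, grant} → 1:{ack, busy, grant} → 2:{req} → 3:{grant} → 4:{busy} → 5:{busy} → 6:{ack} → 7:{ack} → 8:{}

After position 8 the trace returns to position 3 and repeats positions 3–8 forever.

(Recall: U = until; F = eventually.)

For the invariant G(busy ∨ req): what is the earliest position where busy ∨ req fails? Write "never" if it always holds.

Check busy ∨ req at each position in order: 0 ✓, 1 ✓, 2 ✓.
At position 3 the labels are {grant}, so busy ∨ req is false there. This is the first violation.

3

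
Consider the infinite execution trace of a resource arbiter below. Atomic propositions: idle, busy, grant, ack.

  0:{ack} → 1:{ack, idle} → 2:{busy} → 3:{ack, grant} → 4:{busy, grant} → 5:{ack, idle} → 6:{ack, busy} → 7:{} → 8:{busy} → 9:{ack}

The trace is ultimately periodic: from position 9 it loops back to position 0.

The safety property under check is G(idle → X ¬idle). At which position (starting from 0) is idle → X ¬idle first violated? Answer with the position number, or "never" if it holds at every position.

never

idle → X ¬idle holds at every position 0..9, and those are all the positions the trace ever visits, so the invariant G(idle → X ¬idle) is never violated.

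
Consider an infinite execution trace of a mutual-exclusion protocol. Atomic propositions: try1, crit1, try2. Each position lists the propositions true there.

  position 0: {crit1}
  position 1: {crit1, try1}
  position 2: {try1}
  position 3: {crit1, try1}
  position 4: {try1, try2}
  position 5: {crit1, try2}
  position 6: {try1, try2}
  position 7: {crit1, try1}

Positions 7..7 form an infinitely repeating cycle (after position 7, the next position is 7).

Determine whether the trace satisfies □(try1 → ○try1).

try1 → ○try1 must hold at every position from 0 onward. It fails at position 4, so □(try1 → ○try1) is false.
Positions where try1 holds: 1, 2, 3, 4, 6, 7.
Check ○try1 at each: 1→ok, 2→ok, 3→ok, 4→fails, 6→ok, 7→ok.

Does not hold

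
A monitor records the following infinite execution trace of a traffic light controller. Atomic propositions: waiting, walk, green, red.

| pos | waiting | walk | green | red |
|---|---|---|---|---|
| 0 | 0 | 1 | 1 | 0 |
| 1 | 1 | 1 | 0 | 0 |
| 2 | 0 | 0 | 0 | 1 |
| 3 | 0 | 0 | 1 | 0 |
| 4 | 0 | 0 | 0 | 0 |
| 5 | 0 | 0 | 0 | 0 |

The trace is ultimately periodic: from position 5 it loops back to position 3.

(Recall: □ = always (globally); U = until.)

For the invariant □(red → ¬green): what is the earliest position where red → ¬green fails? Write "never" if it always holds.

never

red → ¬green holds at every position 0..5, and those are all the positions the trace ever visits, so the invariant □(red → ¬green) is never violated.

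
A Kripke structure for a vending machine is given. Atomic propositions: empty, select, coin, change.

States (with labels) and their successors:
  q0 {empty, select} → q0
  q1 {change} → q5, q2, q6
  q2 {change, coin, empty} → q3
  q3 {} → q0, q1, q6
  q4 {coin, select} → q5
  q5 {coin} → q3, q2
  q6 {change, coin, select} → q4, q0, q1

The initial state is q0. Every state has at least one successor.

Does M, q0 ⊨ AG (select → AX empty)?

States satisfying select → AX empty: {q0, q1, q2, q3, q5}.
States satisfying AG (select → AX empty): {q0}.
Every state reachable from q0 satisfies select → AX empty.
q0 ∈ Sat(AG (select → AX empty)).

Satisfied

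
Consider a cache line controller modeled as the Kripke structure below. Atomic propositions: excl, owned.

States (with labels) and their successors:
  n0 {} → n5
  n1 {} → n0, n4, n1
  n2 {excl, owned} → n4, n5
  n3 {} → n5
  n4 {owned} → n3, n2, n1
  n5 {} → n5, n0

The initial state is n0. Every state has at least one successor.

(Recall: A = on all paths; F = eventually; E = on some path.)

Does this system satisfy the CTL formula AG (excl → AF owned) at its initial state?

States satisfying excl → AF owned: {n0, n1, n2, n3, n4, n5}.
States satisfying AG (excl → AF owned): {n0, n1, n2, n3, n4, n5}.
Every state reachable from n0 satisfies excl → AF owned.
n0 ∈ Sat(AG (excl → AF owned)).

Satisfied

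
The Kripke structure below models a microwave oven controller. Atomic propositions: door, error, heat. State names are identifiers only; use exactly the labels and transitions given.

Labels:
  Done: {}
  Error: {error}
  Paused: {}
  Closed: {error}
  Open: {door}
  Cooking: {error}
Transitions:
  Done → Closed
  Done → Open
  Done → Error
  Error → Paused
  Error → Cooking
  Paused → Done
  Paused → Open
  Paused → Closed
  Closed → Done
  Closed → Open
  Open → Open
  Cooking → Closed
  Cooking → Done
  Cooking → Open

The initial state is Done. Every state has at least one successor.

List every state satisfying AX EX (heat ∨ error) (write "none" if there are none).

{Error}

States satisfying EX (heat ∨ error): {Done, Error, Paused, Cooking}.
States satisfying AX EX (heat ∨ error): {Error}.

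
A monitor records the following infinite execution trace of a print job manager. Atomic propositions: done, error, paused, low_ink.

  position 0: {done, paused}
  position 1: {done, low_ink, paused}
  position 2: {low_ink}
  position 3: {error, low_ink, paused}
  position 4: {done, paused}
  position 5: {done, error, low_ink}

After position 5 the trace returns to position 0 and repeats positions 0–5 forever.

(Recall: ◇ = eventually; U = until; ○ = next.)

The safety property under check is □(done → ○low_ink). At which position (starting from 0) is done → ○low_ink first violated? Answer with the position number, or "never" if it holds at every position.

5

Check done → ○low_ink at each position in order: 0 ✓, 1 ✓, 2 ✓, 3 ✓, 4 ✓.
At position 5 the labels are {done, error, low_ink} and the next position 0 has {done, paused}, so done → ○low_ink is false there. This is the first violation.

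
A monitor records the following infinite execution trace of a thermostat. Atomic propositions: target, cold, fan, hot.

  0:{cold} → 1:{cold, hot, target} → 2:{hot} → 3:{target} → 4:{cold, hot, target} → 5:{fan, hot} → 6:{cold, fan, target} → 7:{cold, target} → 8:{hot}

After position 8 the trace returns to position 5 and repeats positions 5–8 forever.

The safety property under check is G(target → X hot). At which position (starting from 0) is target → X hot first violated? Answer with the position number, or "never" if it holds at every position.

Check target → X hot at each position in order: 0 ✓, 1 ✓, 2 ✓, 3 ✓, 4 ✓, 5 ✓.
At position 6 the labels are {cold, fan, target} and the next position 7 has {cold, target}, so target → X hot is false there. This is the first violation.

6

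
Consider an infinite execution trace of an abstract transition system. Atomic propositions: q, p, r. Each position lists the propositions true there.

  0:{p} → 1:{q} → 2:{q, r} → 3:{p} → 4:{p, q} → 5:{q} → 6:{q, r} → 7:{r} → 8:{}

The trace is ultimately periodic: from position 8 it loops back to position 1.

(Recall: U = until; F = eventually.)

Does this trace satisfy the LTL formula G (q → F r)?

q → F r holds at every position 0..8, and those are all positions ever visited, so G (q → F r) holds.
Positions where q holds: 1, 2, 4, 5, 6.
Check F r at each: 1→ok, 2→ok, 4→ok, 5→ok, 6→ok.

Yes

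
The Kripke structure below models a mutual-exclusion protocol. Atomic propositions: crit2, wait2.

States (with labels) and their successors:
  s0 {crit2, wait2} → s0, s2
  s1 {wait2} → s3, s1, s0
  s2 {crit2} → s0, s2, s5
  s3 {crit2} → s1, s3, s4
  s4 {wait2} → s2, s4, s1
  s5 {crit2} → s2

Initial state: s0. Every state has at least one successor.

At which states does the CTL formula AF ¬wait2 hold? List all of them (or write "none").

States satisfying ¬wait2: {s2, s3, s5}.
States satisfying AF ¬wait2: {s2, s3, s5}.

{s2, s3, s5}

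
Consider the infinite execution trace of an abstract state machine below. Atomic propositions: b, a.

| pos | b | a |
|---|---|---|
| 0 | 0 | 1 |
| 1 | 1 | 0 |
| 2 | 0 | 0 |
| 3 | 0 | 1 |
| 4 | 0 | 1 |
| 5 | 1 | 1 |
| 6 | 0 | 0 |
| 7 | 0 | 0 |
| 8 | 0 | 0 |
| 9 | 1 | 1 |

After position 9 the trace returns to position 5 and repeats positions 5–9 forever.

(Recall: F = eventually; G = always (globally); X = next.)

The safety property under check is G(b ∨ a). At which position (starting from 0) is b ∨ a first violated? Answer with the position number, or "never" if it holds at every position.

2

Check b ∨ a at each position in order: 0 ✓, 1 ✓.
At position 2 the labels are {}, so b ∨ a is false there. This is the first violation.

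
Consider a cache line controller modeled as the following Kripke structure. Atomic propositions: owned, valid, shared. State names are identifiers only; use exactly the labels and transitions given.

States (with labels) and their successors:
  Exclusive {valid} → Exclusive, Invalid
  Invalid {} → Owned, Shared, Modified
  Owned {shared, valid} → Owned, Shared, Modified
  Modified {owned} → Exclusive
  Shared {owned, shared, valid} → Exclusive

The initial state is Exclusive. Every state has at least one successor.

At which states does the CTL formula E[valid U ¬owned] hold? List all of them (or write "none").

{Exclusive, Invalid, Owned, Shared}

States satisfying valid: {Exclusive, Owned, Shared}.
States satisfying ¬owned: {Exclusive, Invalid, Owned}.
States satisfying E[valid U ¬owned]: {Exclusive, Invalid, Owned, Shared}.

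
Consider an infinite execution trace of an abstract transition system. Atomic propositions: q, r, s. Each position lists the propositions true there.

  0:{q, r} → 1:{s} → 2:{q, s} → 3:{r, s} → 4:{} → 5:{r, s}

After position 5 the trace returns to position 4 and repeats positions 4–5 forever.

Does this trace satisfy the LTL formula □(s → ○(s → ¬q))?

s → ○(s → ¬q) must hold at every position from 0 onward. It fails at position 1, so □(s → ○(s → ¬q)) is false.
Positions where s holds: 1, 2, 3, 5.
Check ○(s → ¬q) at each: 1→fails, 2→ok, 3→ok, 5→ok.

Violated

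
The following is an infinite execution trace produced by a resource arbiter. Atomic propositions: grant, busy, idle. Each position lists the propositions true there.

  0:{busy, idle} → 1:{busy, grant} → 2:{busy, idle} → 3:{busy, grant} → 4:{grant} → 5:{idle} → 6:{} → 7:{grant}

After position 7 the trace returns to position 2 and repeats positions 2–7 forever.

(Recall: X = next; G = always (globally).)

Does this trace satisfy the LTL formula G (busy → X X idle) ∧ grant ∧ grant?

busy → X X idle must hold at every position from 0 onward. It fails at position 1, so G (busy → X X idle) is false.
Positions where busy holds: 0, 1, 2, 3.
Check X X idle at each: 0→ok, 1→fails, 2→fails, 3→ok.
At position 0: G (busy → X X idle) is false; grant ∧ grant is false; so G (busy → X X idle) ∧ grant ∧ grant is false.

Does not hold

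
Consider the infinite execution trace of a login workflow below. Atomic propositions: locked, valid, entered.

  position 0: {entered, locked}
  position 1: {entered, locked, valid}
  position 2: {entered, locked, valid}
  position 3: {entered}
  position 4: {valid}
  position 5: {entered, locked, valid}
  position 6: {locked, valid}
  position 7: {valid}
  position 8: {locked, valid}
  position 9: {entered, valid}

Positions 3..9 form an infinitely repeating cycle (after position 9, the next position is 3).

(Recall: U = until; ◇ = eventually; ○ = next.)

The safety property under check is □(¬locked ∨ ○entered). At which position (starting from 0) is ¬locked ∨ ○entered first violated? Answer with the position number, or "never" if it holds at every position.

Check ¬locked ∨ ○entered at each position in order: 0 ✓, 1 ✓, 2 ✓, 3 ✓, 4 ✓.
At position 5 the labels are {entered, locked, valid} and the next position 6 has {locked, valid}, so ¬locked ∨ ○entered is false there. This is the first violation.

5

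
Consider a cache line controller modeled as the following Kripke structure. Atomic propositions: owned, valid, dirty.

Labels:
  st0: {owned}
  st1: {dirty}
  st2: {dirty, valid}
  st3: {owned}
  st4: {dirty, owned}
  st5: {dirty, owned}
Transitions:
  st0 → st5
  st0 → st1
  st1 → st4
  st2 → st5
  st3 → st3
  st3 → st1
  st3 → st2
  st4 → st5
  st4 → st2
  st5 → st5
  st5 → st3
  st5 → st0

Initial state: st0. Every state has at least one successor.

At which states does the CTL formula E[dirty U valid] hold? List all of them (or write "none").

States satisfying dirty: {st1, st2, st4, st5}.
States satisfying valid: {st2}.
States satisfying E[dirty U valid]: {st1, st2, st4}.

{st1, st2, st4}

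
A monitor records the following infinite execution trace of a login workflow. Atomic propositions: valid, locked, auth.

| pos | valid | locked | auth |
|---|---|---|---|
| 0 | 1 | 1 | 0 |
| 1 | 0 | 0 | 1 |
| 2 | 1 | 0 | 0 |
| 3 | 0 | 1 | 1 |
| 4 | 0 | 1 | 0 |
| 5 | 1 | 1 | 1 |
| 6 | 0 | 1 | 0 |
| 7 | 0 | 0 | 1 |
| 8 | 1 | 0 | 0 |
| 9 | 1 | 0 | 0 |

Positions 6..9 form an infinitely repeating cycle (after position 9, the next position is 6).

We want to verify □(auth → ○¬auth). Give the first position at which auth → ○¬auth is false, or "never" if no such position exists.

never

auth → ○¬auth holds at every position 0..9, and those are all the positions the trace ever visits, so the invariant □(auth → ○¬auth) is never violated.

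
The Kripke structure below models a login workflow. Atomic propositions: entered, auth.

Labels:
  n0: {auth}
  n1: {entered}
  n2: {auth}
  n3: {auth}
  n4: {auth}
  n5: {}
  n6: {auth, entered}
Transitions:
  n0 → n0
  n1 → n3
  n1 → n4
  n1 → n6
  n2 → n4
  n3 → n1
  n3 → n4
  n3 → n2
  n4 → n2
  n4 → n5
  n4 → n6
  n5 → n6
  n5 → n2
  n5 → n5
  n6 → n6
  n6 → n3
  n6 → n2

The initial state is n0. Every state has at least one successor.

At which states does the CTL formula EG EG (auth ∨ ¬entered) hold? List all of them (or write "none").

{n0, n2, n3, n4, n5, n6}

States satisfying EG (auth ∨ ¬entered): {n0, n2, n3, n4, n5, n6}.
States satisfying EG EG (auth ∨ ¬entered): {n0, n2, n3, n4, n5, n6}.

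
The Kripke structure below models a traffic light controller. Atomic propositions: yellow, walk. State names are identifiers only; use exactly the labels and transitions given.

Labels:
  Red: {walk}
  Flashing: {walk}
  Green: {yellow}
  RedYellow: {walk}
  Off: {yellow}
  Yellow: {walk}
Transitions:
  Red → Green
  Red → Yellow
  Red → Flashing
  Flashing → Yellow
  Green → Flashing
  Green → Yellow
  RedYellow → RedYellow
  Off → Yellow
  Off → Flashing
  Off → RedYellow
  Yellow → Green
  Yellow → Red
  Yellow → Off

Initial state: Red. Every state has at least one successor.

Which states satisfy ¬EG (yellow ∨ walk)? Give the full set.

States satisfying yellow ∨ walk: {Red, Flashing, Green, RedYellow, Off, Yellow}.
States satisfying EG (yellow ∨ walk): {Red, Flashing, Green, RedYellow, Off, Yellow}.
States satisfying ¬EG (yellow ∨ walk): ∅.

none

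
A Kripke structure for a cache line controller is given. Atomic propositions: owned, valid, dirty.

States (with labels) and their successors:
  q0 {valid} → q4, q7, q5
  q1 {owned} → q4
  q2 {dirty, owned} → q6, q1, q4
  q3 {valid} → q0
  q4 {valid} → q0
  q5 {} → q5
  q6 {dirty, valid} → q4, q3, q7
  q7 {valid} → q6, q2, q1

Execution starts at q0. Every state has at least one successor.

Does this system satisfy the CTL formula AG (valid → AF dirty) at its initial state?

No

States satisfying valid → AF dirty: {q1, q2, q5, q6}.
States satisfying AG (valid → AF dirty): {q5}.
q0 is reachable from q0 and violates valid → AF dirty, so AG fails at q0.
q0 ∉ Sat(AG (valid → AF dirty)).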